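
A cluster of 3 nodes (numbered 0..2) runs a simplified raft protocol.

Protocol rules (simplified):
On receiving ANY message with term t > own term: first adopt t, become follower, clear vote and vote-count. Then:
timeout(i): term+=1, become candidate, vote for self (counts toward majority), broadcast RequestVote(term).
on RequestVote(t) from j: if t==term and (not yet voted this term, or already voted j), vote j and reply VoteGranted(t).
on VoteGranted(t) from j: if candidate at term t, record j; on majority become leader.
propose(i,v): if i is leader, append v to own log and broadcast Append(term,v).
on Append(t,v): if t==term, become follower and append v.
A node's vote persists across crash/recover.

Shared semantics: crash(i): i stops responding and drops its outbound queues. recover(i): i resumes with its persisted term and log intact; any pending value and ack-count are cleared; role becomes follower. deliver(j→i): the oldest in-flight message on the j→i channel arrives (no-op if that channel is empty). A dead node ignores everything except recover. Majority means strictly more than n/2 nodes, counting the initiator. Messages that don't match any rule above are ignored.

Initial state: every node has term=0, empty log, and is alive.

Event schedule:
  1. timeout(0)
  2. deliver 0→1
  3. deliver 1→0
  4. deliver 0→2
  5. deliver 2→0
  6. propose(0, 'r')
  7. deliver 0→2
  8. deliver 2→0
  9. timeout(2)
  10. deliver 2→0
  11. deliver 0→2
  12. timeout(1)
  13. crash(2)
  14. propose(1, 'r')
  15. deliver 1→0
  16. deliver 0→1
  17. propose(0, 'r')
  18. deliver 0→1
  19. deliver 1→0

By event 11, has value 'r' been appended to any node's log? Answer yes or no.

yes

[1] timeout(0) → N0(cand t1 [-])
[2] deliver 0→1 → N1(foll t1 [-])
[3] deliver 1→0 → N0(lead t1 [-])
[4] deliver 0→2 → N2(foll t1 [-])
[5] deliver 2→0 → ∅
[6] propose(0,'r') → N0(lead t1 [r])
[7] deliver 0→2 → N2(foll t1 [r])
[8] deliver 2→0 → ∅
[9] timeout(2) → N2(cand t2 [r])
[10] deliver 2→0 → N0(foll t2 [r])
[11] deliver 0→2 → N2(lead t2 [r])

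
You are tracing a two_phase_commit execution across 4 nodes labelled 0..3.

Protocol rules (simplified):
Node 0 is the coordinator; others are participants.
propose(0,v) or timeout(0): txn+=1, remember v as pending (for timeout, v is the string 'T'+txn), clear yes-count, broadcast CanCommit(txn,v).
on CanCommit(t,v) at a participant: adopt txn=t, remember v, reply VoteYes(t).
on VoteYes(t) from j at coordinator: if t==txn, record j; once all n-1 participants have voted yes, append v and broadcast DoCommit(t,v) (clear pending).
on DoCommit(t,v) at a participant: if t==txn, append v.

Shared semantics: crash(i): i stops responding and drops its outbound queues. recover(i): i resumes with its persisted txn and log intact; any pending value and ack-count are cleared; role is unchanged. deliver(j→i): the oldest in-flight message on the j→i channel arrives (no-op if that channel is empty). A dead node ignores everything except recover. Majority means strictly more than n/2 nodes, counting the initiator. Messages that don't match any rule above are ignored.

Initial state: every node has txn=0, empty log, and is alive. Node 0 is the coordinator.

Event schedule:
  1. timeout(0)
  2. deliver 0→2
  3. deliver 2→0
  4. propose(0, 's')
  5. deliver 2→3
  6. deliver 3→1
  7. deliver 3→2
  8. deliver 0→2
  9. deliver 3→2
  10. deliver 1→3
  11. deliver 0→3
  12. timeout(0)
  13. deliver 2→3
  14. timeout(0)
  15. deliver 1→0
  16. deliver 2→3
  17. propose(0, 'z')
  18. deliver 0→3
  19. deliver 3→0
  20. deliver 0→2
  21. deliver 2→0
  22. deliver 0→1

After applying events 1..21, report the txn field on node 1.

[1] timeout(0) → N0(coor t1 [-])
[2] deliver 0→2 → N2(part t1 [-])
[3] deliver 2→0 → ∅
[4] propose(0,'s') → N0(coor t2 [-])
[5] deliver 2→3 → ∅
[6] deliver 3→1 → ∅
[7] deliver 3→2 → ∅
[8] deliver 0→2 → N2(part t2 [-])
[9] deliver 3→2 → ∅
[10] deliver 1→3 → ∅
[11] deliver 0→3 → N3(part t1 [-])
[12] timeout(0) → N0(coor t3 [-])
[13] deliver 2→3 → ∅
[14] timeout(0) → N0(coor t4 [-])
[15] deliver 1→0 → ∅
[16] deliver 2→3 → ∅
[17] propose(0,'z') → N0(coor t5 [-])
[18] deliver 0→3 → N3(part t2 [-])
[19] deliver 3→0 → ∅
[20] deliver 0→2 → N2(part t3 [-])
[21] deliver 2→0 → ∅

0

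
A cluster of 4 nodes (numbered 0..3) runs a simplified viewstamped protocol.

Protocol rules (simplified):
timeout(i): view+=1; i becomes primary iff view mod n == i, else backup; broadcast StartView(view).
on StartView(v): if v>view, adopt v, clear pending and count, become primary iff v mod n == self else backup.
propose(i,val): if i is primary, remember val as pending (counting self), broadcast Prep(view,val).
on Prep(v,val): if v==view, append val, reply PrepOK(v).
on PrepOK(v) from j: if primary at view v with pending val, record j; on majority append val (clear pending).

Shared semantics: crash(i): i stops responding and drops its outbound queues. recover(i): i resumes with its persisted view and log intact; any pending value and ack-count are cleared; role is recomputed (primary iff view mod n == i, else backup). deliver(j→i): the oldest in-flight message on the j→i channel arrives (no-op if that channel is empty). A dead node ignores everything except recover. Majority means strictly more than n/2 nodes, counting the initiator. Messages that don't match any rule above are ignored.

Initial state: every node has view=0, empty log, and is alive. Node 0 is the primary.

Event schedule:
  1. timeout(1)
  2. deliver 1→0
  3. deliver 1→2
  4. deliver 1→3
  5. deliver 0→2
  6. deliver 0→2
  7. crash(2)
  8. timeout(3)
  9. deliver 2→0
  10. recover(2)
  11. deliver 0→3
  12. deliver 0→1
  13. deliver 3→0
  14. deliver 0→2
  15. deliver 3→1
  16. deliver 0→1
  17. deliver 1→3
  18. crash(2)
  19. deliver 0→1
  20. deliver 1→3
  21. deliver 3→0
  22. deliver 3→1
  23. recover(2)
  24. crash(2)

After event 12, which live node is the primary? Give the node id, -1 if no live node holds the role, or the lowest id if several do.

1

[1] timeout(1) → N1(prim v1 [-])
[2] deliver 1→0 → N0(back v1 [-])
[3] deliver 1→2 → N2(back v1 [-])
[4] deliver 1→3 → N3(back v1 [-])
[5] deliver 0→2 → ∅
[6] deliver 0→2 → ∅
[7] crash(2) → N2(✗back v1 [-])
[8] timeout(3) → N3(back v2 [-])
[9] deliver 2→0 → ∅
[10] recover(2) → N2(back v1 [-])
[11] deliver 0→3 → ∅
[12] deliver 0→1 → ∅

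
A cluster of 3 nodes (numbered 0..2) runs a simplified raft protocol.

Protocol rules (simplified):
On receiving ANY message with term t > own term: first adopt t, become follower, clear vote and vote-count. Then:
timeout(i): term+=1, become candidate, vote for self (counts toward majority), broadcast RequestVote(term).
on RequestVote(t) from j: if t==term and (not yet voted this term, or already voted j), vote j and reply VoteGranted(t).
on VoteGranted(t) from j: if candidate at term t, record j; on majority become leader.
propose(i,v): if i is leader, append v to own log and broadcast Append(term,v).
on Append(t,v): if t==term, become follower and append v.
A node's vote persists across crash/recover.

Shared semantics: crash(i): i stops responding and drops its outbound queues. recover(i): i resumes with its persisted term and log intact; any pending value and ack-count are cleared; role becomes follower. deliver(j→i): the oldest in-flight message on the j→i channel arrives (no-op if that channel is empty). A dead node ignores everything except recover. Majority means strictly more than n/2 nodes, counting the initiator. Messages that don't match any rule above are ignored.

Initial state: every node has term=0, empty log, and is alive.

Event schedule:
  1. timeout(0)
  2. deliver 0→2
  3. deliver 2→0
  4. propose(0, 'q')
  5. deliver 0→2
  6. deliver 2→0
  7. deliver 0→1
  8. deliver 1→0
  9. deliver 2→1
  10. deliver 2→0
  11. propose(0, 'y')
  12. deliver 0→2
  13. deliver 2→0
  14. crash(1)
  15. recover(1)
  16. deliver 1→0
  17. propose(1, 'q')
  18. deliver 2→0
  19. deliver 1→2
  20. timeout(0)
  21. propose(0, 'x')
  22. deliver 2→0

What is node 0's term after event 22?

2

step 1 timeout(0): 0={cand,t=1,log=-}
step 2 deliver 0→2: 2={foll,t=1,log=-}
step 3 deliver 2→0: 0={lead,t=1,log=-}
step 4 propose(0,'q'): 0={lead,t=1,log=q}
step 5 deliver 0→2: 2={foll,t=1,log=q}
step 6 deliver 2→0: —
step 7 deliver 0→1: 1={foll,t=1,log=-}
step 8 deliver 1→0: —
step 9 deliver 2→1: —
step 10 deliver 2→0: —
step 11 propose(0,'y'): 0={lead,t=1,log=q,y}
step 12 deliver 0→2: 2={foll,t=1,log=q,y}
step 13 deliver 2→0: —
step 14 crash(1): 1={✗foll,t=1,log=-}
step 15 recover(1): 1={foll,t=1,log=-}
step 16 deliver 1→0: —
step 17 propose(1,'q'): —
step 18 deliver 2→0: —
step 19 deliver 1→2: —
step 20 timeout(0): 0={cand,t=2,log=q,y}
step 21 propose(0,'x'): —
step 22 deliver 2→0: —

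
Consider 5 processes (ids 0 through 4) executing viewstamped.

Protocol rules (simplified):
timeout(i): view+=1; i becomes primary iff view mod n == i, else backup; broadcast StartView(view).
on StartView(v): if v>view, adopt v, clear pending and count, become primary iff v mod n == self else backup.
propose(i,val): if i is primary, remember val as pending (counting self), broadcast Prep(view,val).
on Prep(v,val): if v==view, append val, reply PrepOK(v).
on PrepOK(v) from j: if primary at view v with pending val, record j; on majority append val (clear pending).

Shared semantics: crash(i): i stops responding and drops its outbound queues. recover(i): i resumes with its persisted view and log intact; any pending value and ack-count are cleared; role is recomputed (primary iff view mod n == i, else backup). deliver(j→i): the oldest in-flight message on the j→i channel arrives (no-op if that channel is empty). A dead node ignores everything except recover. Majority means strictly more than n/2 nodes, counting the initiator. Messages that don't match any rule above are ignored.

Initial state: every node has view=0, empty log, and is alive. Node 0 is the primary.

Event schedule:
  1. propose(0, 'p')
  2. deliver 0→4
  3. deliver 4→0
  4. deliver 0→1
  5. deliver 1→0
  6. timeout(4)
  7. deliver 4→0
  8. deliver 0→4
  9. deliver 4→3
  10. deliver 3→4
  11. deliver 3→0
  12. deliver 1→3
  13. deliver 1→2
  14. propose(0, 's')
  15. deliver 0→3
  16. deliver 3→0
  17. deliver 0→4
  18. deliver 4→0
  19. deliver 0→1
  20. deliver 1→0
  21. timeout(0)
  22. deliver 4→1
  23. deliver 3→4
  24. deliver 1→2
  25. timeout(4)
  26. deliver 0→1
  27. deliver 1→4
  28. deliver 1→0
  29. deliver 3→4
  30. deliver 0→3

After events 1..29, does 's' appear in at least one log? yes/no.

no

step 1 propose(0,'p'): —
step 2 deliver 0→4: 4={back,v=0,log=p}
step 3 deliver 4→0: —
step 4 deliver 0→1: 1={back,v=0,log=p}
step 5 deliver 1→0: 0={prim,v=0,log=p}
step 6 timeout(4): 4={back,v=1,log=p}
step 7 deliver 4→0: 0={back,v=1,log=p}
step 8 deliver 0→4: —
step 9 deliver 4→3: 3={back,v=1,log=-}
step 10 deliver 3→4: —
step 11 deliver 3→0: —
step 12 deliver 1→3: —
step 13 deliver 1→2: —
step 14 propose(0,'s'): —
step 15 deliver 0→3: —
step 16 deliver 3→0: —
step 17 deliver 0→4: —
step 18 deliver 4→0: —
step 19 deliver 0→1: —
step 20 deliver 1→0: —
step 21 timeout(0): 0={back,v=2,log=p}
step 22 deliver 4→1: 1={prim,v=1,log=p}
step 23 deliver 3→4: —
step 24 deliver 1→2: —
step 25 timeout(4): 4={back,v=2,log=p}
step 26 deliver 0→1: 1={back,v=2,log=p}
step 27 deliver 1→4: —
step 28 deliver 1→0: —
step 29 deliver 3→4: —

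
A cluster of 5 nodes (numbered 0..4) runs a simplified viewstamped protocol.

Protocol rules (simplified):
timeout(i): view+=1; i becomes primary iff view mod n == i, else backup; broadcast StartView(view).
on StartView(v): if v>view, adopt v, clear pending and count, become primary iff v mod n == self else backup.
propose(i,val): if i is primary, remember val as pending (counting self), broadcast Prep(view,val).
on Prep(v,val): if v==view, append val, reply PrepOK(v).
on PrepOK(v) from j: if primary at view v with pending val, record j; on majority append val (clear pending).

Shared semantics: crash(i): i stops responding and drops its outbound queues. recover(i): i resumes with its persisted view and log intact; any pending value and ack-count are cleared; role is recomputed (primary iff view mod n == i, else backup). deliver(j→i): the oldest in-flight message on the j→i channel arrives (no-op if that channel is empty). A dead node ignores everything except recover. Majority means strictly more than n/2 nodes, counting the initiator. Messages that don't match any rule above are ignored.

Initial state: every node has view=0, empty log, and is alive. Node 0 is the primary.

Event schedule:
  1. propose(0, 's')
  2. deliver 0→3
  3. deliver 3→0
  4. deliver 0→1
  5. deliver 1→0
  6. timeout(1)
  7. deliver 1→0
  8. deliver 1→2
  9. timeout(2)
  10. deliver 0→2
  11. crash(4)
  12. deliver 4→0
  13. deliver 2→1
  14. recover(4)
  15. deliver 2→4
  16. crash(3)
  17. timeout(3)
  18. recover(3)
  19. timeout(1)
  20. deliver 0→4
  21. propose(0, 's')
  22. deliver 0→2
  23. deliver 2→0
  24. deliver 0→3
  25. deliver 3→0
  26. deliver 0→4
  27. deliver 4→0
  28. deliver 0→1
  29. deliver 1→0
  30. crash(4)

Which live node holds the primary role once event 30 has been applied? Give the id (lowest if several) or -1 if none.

2

step 1 propose(0,'s'): —
step 2 deliver 0→3: 3={back,v=0,log=s}
step 3 deliver 3→0: —
step 4 deliver 0→1: 1={back,v=0,log=s}
step 5 deliver 1→0: 0={prim,v=0,log=s}
step 6 timeout(1): 1={prim,v=1,log=s}
step 7 deliver 1→0: 0={back,v=1,log=s}
step 8 deliver 1→2: 2={back,v=1,log=-}
step 9 timeout(2): 2={prim,v=2,log=-}
step 10 deliver 0→2: —
step 11 crash(4): 4={✗back,v=0,log=-}
step 12 deliver 4→0: —
step 13 deliver 2→1: 1={back,v=2,log=s}
step 14 recover(4): 4={back,v=0,log=-}
step 15 deliver 2→4: 4={back,v=2,log=-}
step 16 crash(3): 3={✗back,v=0,log=s}
step 17 timeout(3): —
step 18 recover(3): 3={back,v=0,log=s}
step 19 timeout(1): 1={back,v=3,log=s}
step 20 deliver 0→4: —
step 21 propose(0,'s'): —
step 22 deliver 0→2: —
step 23 deliver 2→0: 0={back,v=2,log=s}
step 24 deliver 0→3: —
step 25 deliver 3→0: —
step 26 deliver 0→4: —
step 27 deliver 4→0: —
step 28 deliver 0→1: —
step 29 deliver 1→0: 0={back,v=3,log=s}
step 30 crash(4): 4={✗back,v=2,log=-}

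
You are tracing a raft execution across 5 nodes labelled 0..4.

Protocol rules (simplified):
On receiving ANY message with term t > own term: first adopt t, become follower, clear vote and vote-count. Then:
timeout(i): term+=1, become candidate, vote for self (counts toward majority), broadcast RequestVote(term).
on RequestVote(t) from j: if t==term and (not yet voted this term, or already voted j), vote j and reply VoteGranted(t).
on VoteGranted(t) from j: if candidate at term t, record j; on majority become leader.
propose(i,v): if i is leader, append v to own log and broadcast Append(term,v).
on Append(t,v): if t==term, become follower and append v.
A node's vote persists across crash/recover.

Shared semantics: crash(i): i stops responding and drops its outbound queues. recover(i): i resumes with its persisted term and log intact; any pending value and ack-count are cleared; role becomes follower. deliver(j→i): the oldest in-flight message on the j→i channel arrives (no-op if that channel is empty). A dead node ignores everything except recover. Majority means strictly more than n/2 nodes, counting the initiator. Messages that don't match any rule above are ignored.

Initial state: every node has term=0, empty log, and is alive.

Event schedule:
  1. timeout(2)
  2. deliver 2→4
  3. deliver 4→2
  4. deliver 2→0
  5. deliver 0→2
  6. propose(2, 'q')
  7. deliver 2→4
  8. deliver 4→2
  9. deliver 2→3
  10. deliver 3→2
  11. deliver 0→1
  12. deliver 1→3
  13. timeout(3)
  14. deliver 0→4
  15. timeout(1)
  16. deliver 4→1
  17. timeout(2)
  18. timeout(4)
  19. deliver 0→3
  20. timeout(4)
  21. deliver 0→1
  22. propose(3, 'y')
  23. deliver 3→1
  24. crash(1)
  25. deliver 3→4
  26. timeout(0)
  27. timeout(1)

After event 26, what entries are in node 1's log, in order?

empty

1. timeout(2):  <2:cand t1 ->
2. deliver 2→4:  <4:foll t1 ->
3. deliver 4→2:  nop
4. deliver 2→0:  <0:foll t1 ->
5. deliver 0→2:  <2:lead t1 ->
6. propose(2,'q'):  <2:lead t1 q>
7. deliver 2→4:  <4:foll t1 q>
8. deliver 4→2:  nop
9. deliver 2→3:  <3:foll t1 ->
10. deliver 3→2:  nop
11. deliver 0→1:  nop
12. deliver 1→3:  nop
13. timeout(3):  <3:cand t2 ->
14. deliver 0→4:  nop
15. timeout(1):  <1:cand t1 ->
16. deliver 4→1:  nop
17. timeout(2):  <2:cand t2 q>
18. timeout(4):  <4:cand t2 q>
19. deliver 0→3:  nop
20. timeout(4):  <4:cand t3 q>
21. deliver 0→1:  nop
22. propose(3,'y'):  nop
23. deliver 3→1:  <1:foll t2 ->
24. crash(1):  <1:✗foll t2 ->
25. deliver 3→4:  nop
26. timeout(0):  <0:cand t2 ->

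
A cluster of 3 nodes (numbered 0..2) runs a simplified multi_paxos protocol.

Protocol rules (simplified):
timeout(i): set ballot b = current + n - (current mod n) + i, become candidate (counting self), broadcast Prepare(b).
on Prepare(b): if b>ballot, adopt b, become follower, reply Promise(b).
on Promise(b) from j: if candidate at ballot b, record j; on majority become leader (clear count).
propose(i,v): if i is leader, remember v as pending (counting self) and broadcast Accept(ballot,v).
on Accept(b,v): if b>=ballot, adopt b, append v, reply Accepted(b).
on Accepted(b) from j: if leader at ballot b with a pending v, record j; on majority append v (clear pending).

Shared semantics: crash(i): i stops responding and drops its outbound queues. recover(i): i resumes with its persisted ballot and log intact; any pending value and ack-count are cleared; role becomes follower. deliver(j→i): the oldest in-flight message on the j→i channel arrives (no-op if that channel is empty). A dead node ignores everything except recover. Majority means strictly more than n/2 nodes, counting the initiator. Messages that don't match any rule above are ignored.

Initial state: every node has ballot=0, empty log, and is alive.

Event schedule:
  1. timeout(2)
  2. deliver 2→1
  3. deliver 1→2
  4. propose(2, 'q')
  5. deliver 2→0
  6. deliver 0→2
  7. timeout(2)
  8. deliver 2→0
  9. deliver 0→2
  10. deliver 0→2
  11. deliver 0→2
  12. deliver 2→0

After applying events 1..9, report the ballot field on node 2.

8

[1] timeout(2) → N2(cand b5 [-])
[2] deliver 2→1 → N1(foll b5 [-])
[3] deliver 1→2 → N2(lead b5 [-])
[4] propose(2,'q') → ∅
[5] deliver 2→0 → N0(foll b5 [-])
[6] deliver 0→2 → ∅
[7] timeout(2) → N2(cand b8 [-])
[8] deliver 2→0 → N0(foll b5 [q])
[9] deliver 0→2 → ∅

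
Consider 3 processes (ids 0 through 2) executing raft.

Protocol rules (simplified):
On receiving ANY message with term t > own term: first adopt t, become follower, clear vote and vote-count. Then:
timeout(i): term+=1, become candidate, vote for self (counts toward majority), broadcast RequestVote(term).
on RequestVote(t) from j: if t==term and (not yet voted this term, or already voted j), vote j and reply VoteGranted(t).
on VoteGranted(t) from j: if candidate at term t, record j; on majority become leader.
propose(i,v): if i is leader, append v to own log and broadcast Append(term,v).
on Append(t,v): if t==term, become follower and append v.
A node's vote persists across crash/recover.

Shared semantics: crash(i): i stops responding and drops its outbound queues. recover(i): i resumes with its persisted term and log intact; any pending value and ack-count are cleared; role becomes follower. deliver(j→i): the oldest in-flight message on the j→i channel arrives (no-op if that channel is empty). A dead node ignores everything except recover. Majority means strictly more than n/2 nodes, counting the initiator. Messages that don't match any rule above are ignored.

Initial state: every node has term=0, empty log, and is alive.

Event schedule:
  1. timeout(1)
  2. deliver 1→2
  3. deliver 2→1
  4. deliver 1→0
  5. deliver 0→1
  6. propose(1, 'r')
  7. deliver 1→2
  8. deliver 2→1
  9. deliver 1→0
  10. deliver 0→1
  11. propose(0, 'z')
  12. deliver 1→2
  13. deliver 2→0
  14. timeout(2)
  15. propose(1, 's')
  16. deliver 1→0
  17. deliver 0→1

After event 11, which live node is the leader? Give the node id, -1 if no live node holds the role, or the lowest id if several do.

after 1 — timeout(1): n1:cand/t1/[-]
after 2 — deliver 1→2: n2:foll/t1/[-]
after 3 — deliver 2→1: n1:lead/t1/[-]
after 4 — deliver 1→0: n0:foll/t1/[-]
after 5 — deliver 0→1: ·
after 6 — propose(1,'r'): n1:lead/t1/[r]
after 7 — deliver 1→2: n2:foll/t1/[r]
after 8 — deliver 2→1: ·
after 9 — deliver 1→0: n0:foll/t1/[r]
after 10 — deliver 0→1: ·
after 11 — propose(0,'z'): ·

1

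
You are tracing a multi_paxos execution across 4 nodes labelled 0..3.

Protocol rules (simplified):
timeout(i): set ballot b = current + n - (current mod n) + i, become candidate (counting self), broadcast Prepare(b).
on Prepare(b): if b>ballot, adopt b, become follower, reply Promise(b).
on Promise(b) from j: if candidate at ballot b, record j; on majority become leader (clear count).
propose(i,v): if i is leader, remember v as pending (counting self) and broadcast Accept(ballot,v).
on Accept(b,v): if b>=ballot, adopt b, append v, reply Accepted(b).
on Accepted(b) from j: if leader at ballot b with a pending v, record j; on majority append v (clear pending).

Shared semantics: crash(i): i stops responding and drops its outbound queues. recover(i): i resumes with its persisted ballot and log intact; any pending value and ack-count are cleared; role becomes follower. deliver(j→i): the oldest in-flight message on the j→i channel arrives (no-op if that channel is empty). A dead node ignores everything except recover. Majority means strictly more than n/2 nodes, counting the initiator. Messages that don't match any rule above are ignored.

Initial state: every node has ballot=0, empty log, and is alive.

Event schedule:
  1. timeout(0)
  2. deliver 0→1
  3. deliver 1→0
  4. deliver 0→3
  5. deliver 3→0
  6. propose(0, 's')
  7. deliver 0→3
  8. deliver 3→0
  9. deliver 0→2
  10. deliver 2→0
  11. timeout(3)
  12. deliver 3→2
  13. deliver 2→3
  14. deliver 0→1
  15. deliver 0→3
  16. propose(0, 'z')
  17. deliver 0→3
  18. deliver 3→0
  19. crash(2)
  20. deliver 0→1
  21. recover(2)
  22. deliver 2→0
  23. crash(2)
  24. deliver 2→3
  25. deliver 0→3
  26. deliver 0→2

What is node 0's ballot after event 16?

4

1. timeout(0):  <0:cand b4 ->
2. deliver 0→1:  <1:foll b4 ->
3. deliver 1→0:  nop
4. deliver 0→3:  <3:foll b4 ->
5. deliver 3→0:  <0:lead b4 ->
6. propose(0,'s'):  nop
7. deliver 0→3:  <3:foll b4 s>
8. deliver 3→0:  nop
9. deliver 0→2:  <2:foll b4 ->
10. deliver 2→0:  nop
11. timeout(3):  <3:cand b11 s>
12. deliver 3→2:  <2:foll b11 ->
13. deliver 2→3:  nop
14. deliver 0→1:  <1:foll b4 s>
15. deliver 0→3:  nop
16. propose(0,'z'):  nop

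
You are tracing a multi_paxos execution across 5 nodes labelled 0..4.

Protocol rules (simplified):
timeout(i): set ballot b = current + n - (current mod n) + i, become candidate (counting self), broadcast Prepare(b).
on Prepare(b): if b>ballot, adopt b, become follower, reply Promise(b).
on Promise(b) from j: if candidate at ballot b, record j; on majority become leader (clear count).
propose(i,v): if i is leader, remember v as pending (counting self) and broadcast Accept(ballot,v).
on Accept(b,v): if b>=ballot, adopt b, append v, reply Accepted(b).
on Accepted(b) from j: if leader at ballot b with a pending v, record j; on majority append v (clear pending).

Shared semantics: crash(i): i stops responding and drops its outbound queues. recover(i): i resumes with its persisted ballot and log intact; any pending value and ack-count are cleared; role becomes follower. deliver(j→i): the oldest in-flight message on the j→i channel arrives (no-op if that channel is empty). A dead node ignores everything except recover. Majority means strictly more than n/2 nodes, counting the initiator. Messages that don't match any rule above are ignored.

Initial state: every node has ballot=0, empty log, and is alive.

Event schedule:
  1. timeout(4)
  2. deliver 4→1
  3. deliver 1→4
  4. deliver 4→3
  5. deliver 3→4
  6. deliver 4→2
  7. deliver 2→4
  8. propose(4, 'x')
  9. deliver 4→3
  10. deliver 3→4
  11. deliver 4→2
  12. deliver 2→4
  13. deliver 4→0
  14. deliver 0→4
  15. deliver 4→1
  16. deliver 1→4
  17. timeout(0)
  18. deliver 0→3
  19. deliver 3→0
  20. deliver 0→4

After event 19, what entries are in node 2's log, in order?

x

e1 timeout(4): 4[cand,b=9,-]
e2 deliver 4→1: 1[foll,b=9,-]
e3 deliver 1→4: ·
e4 deliver 4→3: 3[foll,b=9,-]
e5 deliver 3→4: 4[lead,b=9,-]
e6 deliver 4→2: 2[foll,b=9,-]
e7 deliver 2→4: ·
e8 propose(4,'x'): ·
e9 deliver 4→3: 3[foll,b=9,x]
e10 deliver 3→4: ·
e11 deliver 4→2: 2[foll,b=9,x]
e12 deliver 2→4: 4[lead,b=9,x]
e13 deliver 4→0: 0[foll,b=9,-]
e14 deliver 0→4: ·
e15 deliver 4→1: 1[foll,b=9,x]
e16 deliver 1→4: ·
e17 timeout(0): 0[cand,b=10,-]
e18 deliver 0→3: 3[foll,b=10,x]
e19 deliver 3→0: ·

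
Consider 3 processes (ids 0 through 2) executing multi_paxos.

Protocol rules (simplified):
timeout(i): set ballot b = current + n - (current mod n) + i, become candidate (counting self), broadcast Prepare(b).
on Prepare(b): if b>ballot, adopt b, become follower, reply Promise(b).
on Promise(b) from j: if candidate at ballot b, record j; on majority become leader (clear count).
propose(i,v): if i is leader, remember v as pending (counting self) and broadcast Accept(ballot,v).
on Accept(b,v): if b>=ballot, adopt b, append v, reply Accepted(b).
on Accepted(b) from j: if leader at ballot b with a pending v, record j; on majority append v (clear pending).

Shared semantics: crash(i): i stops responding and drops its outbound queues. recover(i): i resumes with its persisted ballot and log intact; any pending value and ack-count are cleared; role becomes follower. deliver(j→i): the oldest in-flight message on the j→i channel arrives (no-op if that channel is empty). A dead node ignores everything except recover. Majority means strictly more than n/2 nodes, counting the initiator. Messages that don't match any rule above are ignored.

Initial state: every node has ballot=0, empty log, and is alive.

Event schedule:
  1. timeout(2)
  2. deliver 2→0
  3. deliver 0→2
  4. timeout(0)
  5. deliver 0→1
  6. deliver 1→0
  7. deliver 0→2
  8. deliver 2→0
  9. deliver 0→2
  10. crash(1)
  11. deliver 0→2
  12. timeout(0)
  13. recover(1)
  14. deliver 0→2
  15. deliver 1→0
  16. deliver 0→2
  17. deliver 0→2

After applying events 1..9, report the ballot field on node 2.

6

e1 timeout(2): 2[cand,b=5,-]
e2 deliver 2→0: 0[foll,b=5,-]
e3 deliver 0→2: 2[lead,b=5,-]
e4 timeout(0): 0[cand,b=6,-]
e5 deliver 0→1: 1[foll,b=6,-]
e6 deliver 1→0: 0[lead,b=6,-]
e7 deliver 0→2: 2[foll,b=6,-]
e8 deliver 2→0: ·
e9 deliver 0→2: ·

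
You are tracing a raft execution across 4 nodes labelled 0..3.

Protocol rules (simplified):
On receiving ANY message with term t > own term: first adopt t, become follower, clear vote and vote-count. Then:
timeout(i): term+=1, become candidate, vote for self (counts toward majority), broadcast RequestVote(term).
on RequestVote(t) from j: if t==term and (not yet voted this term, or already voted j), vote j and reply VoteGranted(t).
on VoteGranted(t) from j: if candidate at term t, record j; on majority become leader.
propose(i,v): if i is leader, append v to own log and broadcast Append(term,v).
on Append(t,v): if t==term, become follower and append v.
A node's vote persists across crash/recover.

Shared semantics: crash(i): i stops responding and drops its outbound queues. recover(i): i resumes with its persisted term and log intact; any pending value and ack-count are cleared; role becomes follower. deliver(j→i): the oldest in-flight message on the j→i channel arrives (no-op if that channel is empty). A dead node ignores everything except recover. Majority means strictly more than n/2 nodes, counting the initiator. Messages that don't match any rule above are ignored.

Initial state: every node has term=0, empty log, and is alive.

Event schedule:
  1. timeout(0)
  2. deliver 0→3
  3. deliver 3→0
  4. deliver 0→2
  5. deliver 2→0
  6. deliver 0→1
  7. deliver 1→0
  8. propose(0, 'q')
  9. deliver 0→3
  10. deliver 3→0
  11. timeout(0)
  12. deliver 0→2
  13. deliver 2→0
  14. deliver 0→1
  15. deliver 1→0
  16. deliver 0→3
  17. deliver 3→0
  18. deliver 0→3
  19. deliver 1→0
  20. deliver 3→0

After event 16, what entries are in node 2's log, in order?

q

step 1 timeout(0): 0={cand,t=1,log=-}
step 2 deliver 0→3: 3={foll,t=1,log=-}
step 3 deliver 3→0: —
step 4 deliver 0→2: 2={foll,t=1,log=-}
step 5 deliver 2→0: 0={lead,t=1,log=-}
step 6 deliver 0→1: 1={foll,t=1,log=-}
step 7 deliver 1→0: —
step 8 propose(0,'q'): 0={lead,t=1,log=q}
step 9 deliver 0→3: 3={foll,t=1,log=q}
step 10 deliver 3→0: —
step 11 timeout(0): 0={cand,t=2,log=q}
step 12 deliver 0→2: 2={foll,t=1,log=q}
step 13 deliver 2→0: —
step 14 deliver 0→1: 1={foll,t=1,log=q}
step 15 deliver 1→0: —
step 16 deliver 0→3: 3={foll,t=2,log=q}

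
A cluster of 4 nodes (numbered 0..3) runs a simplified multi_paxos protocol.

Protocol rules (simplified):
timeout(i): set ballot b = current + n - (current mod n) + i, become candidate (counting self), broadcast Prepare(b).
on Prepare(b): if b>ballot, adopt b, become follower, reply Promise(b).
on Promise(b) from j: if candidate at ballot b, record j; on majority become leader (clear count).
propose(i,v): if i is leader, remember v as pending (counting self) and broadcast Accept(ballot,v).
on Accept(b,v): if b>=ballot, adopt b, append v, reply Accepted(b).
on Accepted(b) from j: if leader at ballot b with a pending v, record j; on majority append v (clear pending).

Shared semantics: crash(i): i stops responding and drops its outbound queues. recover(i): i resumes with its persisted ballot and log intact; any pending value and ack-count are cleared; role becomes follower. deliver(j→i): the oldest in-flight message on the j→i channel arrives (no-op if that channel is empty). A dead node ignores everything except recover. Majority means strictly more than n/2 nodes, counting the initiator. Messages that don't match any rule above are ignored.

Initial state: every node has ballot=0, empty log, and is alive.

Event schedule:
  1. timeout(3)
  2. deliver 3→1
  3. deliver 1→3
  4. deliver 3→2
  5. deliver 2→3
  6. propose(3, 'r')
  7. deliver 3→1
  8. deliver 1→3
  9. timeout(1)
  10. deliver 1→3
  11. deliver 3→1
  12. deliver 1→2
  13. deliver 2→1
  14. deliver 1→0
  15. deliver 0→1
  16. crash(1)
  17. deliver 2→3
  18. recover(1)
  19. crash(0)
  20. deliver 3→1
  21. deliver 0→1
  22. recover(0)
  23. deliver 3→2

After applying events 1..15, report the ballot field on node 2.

e1 timeout(3): 3[cand,b=7,-]
e2 deliver 3→1: 1[foll,b=7,-]
e3 deliver 1→3: ·
e4 deliver 3→2: 2[foll,b=7,-]
e5 deliver 2→3: 3[lead,b=7,-]
e6 propose(3,'r'): ·
e7 deliver 3→1: 1[foll,b=7,r]
e8 deliver 1→3: ·
e9 timeout(1): 1[cand,b=9,r]
e10 deliver 1→3: 3[foll,b=9,-]
e11 deliver 3→1: ·
e12 deliver 1→2: 2[foll,b=9,-]
e13 deliver 2→1: 1[lead,b=9,r]
e14 deliver 1→0: 0[foll,b=9,-]
e15 deliver 0→1: ·

9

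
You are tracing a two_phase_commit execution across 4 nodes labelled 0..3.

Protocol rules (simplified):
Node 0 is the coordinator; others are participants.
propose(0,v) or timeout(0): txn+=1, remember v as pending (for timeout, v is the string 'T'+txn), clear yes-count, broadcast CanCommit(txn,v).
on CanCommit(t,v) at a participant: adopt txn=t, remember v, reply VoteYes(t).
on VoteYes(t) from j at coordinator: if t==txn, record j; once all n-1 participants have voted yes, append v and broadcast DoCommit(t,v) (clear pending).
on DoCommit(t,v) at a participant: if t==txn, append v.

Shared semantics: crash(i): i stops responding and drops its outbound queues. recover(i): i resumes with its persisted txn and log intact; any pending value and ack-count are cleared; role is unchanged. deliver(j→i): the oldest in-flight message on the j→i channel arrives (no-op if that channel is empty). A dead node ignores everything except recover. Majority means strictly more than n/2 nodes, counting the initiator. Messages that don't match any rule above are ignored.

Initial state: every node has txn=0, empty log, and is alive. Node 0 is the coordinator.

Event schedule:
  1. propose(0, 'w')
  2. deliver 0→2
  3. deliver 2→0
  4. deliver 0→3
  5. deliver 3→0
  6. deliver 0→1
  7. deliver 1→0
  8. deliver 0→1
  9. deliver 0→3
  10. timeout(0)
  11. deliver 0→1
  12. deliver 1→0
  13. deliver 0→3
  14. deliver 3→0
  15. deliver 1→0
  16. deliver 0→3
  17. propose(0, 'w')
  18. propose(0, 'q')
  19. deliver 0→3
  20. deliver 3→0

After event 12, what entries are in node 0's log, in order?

step 1 propose(0,'w'): 0={coor,t=1,log=-}
step 2 deliver 0→2: 2={part,t=1,log=-}
step 3 deliver 2→0: —
step 4 deliver 0→3: 3={part,t=1,log=-}
step 5 deliver 3→0: —
step 6 deliver 0→1: 1={part,t=1,log=-}
step 7 deliver 1→0: 0={coor,t=1,log=w}
step 8 deliver 0→1: 1={part,t=1,log=w}
step 9 deliver 0→3: 3={part,t=1,log=w}
step 10 timeout(0): 0={coor,t=2,log=w}
step 11 deliver 0→1: 1={part,t=2,log=w}
step 12 deliver 1→0: —

w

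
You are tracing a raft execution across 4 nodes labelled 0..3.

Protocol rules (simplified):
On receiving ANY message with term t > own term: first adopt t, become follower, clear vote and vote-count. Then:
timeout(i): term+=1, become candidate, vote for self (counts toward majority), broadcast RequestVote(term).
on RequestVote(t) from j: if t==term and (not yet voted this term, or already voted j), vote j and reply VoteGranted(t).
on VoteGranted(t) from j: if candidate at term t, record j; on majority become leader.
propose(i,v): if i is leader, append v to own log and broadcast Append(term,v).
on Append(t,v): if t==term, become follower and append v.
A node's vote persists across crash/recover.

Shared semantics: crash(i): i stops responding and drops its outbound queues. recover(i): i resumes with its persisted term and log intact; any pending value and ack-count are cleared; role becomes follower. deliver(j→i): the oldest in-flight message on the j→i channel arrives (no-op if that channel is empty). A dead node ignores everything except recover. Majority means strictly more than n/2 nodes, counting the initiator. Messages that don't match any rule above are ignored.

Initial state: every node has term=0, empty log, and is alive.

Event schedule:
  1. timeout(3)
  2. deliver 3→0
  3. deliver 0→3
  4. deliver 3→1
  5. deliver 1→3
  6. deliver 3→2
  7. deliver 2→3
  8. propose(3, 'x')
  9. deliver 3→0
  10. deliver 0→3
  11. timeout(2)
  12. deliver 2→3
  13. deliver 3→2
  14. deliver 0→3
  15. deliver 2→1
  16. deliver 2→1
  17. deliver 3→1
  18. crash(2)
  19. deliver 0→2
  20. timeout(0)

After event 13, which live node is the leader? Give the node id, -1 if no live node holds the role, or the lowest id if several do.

-1

after 1 — timeout(3): n3:cand/t1/[-]
after 2 — deliver 3→0: n0:foll/t1/[-]
after 3 — deliver 0→3: ·
after 4 — deliver 3→1: n1:foll/t1/[-]
after 5 — deliver 1→3: n3:lead/t1/[-]
after 6 — deliver 3→2: n2:foll/t1/[-]
after 7 — deliver 2→3: ·
after 8 — propose(3,'x'): n3:lead/t1/[x]
after 9 — deliver 3→0: n0:foll/t1/[x]
after 10 — deliver 0→3: ·
after 11 — timeout(2): n2:cand/t2/[-]
after 12 — deliver 2→3: n3:foll/t2/[x]
after 13 — deliver 3→2: ·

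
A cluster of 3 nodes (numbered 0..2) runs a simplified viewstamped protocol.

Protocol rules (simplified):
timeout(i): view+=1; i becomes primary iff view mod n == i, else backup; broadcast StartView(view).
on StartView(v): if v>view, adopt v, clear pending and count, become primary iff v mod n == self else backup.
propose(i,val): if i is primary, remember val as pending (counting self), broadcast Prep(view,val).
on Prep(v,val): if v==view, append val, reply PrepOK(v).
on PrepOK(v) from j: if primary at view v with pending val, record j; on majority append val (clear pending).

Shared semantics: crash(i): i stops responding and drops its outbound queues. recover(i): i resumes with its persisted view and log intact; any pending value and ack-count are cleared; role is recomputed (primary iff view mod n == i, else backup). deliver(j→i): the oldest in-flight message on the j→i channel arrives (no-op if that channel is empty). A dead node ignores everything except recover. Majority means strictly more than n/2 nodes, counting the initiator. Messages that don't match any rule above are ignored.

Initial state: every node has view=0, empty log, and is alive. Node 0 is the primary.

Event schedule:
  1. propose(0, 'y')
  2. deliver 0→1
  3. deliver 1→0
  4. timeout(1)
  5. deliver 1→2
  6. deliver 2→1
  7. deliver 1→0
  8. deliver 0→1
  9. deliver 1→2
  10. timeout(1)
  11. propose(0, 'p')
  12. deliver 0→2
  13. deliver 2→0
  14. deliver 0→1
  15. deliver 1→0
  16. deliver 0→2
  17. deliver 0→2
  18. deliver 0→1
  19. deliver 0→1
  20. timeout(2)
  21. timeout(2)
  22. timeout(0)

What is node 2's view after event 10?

e1 propose(0,'y'): ·
e2 deliver 0→1: 1[back,v=0,y]
e3 deliver 1→0: 0[prim,v=0,y]
e4 timeout(1): 1[prim,v=1,y]
e5 deliver 1→2: 2[back,v=1,-]
e6 deliver 2→1: ·
e7 deliver 1→0: 0[back,v=1,y]
e8 deliver 0→1: ·
e9 deliver 1→2: ·
e10 timeout(1): 1[back,v=2,y]

1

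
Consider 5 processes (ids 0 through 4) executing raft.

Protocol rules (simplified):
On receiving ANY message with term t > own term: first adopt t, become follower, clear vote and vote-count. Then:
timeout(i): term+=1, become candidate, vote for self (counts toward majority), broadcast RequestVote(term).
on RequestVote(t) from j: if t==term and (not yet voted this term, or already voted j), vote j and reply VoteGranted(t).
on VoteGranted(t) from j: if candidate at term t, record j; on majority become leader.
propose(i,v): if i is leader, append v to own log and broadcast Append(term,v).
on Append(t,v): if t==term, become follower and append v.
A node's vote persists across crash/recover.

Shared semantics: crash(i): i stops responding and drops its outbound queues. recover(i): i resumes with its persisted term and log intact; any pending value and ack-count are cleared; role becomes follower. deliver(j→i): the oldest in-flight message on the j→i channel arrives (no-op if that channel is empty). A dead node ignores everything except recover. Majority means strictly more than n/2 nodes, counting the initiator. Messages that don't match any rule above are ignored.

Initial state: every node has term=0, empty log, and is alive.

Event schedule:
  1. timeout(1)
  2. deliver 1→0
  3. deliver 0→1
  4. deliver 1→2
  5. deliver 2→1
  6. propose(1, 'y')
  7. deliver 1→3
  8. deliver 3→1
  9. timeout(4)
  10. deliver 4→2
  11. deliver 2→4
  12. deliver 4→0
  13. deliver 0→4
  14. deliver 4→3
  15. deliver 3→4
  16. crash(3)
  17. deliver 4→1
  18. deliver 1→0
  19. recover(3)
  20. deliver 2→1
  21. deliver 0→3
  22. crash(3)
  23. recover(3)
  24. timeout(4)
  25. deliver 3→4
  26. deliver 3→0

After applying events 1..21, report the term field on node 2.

e1 timeout(1): 1[cand,t=1,-]
e2 deliver 1→0: 0[foll,t=1,-]
e3 deliver 0→1: ·
e4 deliver 1→2: 2[foll,t=1,-]
e5 deliver 2→1: 1[lead,t=1,-]
e6 propose(1,'y'): 1[lead,t=1,y]
e7 deliver 1→3: 3[foll,t=1,-]
e8 deliver 3→1: ·
e9 timeout(4): 4[cand,t=1,-]
e10 deliver 4→2: ·
e11 deliver 2→4: ·
e12 deliver 4→0: ·
e13 deliver 0→4: ·
e14 deliver 4→3: ·
e15 deliver 3→4: ·
e16 crash(3): 3[✗foll,t=1,-]
e17 deliver 4→1: ·
e18 deliver 1→0: 0[foll,t=1,y]
e19 recover(3): 3[foll,t=1,-]
e20 deliver 2→1: ·
e21 deliver 0→3: ·

1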